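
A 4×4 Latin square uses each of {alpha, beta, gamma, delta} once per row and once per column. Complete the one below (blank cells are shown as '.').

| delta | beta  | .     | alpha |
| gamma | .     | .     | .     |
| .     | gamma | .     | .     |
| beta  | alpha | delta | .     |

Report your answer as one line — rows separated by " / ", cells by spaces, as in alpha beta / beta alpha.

delta beta gamma alpha / gamma delta alpha beta / alpha gamma beta delta / beta alpha delta gamma

(r1,c3): row 1 has {alpha,beta,delta}; column 3 has {delta}, so it must be gamma.
(r2,c2): row 2 has {gamma}; column 2 has {alpha,beta,gamma}, so it must be delta.
(r2,c4): row 2 has {gamma,delta}; column 4 has {alpha}, so it must be beta.
(r3,c1): row 3 has {gamma}; column 1 has {beta,gamma,delta}, so it must be alpha.
(r3,c3): row 3 has {alpha,gamma}; column 3 has {gamma,delta}, so it must be beta.
(r3,c4): row 3 has {alpha,beta,gamma}; column 4 has {alpha,beta}, so it must be delta.
(r4,c4): row 4 has {alpha,beta,delta}; column 4 has {alpha,beta,delta}, so it must be gamma.
(r2,c3): row 2 has {beta,gamma,delta}; column 3 has {beta,gamma,delta}, so it must be alpha.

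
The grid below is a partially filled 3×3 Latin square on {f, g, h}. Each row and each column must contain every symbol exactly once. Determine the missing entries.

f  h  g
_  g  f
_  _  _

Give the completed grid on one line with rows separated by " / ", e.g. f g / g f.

(r2,c1) = h
(r3,c1) = g
(r3,c2) = f
(r3,c3) = h

f h g / h g f / g f h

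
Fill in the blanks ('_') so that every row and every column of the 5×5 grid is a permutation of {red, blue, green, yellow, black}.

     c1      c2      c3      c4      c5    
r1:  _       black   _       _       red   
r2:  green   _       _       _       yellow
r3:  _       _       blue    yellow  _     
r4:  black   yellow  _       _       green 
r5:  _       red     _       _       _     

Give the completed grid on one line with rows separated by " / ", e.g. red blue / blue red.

blue black yellow green red / green blue black red yellow / red green blue yellow black / black yellow red blue green / yellow red green black blue

At row 2, column 2: row 2 has {green,yellow}; column 2 has {red,yellow,black}; that leaves blue.
At row 3, column 1: row 3 has {blue,yellow}; column 1 has {green,black}; that leaves red.
At row 3, column 2: row 3 has {red,blue,yellow}; column 2 has {red,blue,yellow,black}; that leaves green.
At row 3, column 5: row 3 has {red,blue,green,yellow}; column 5 has {red,green,yellow}; that leaves black.
At row 4, column 3: row 4 has {green,yellow,black}; column 3 has {blue}; that leaves red.
At row 4, column 4: row 4 has {red,green,yellow,black}; column 4 has {yellow}; that leaves blue.
At row 5, column 5: row 5 has {red}; column 5 has {red,green,yellow,black}; that leaves blue.
At row 1, column 4: row 1 has {red,black}; column 4 has {blue,yellow}; that leaves green.
At row 2, column 3: row 2 has {blue,green,yellow}; column 3 has {red,blue}; that leaves black.
At row 2, column 4: row 2 has {blue,green,yellow,black}; column 4 has {blue,green,yellow}; that leaves red.
At row 5, column 1: row 5 has {red,blue}; column 1 has {red,green,black}; that leaves yellow.
At row 5, column 3: row 5 has {red,blue,yellow}; column 3 has {red,blue,black}; that leaves green.
At row 5, column 4: row 5 has {red,blue,green,yellow}; column 4 has {red,blue,green,yellow}; that leaves black.
At row 1, column 1: row 1 has {red,green,black}; column 1 has {red,green,yellow,black}; that leaves blue.
At row 1, column 3: row 1 has {red,blue,green,black}; column 3 has {red,blue,green,black}; that leaves yellow.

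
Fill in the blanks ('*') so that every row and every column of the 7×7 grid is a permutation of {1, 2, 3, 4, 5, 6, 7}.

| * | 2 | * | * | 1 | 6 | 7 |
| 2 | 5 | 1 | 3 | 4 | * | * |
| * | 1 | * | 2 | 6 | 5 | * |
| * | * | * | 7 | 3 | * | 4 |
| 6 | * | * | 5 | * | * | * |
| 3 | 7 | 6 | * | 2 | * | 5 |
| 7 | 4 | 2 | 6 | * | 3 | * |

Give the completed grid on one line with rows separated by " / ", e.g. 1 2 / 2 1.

5 2 3 4 1 6 7 / 2 5 1 3 4 7 6 / 4 1 7 2 6 5 3 / 1 6 5 7 3 2 4 / 6 3 4 5 7 1 2 / 3 7 6 1 2 4 5 / 7 4 2 6 5 3 1

At row 1, column 4: row 1 has {1,2,6,7}; column 4 has {2,3,5,6,7}; that leaves 4.
At row 2, column 6: row 2 has {1,2,3,4,5}; column 6 has {3,5,6}; that leaves 7.
At row 2, column 7: row 2 has {1,2,3,4,5,7}; column 7 has {4,5,7}; that leaves 6.
At row 3, column 1: row 3 has {1,2,5,6}; column 1 has {2,3,6,7}; that leaves 4.
At row 3, column 7: row 3 has {1,2,4,5,6}; column 7 has {4,5,6,7}; that leaves 3.
At row 4, column 2: row 4 has {3,4,7}; column 2 has {1,2,4,5,7}; that leaves 6.
At row 4, column 3: row 4 has {3,4,6,7}; column 3 has {1,2,6}; that leaves 5.
At row 5, column 2: row 5 has {5,6}; column 2 has {1,2,4,5,6,7}; that leaves 3.
At row 5, column 5: row 5 has {3,5,6}; column 5 has {1,2,3,4,6}; that leaves 7.
At row 6, column 4: row 6 has {2,3,5,6,7}; column 4 has {2,3,4,5,6,7}; that leaves 1.
At row 6, column 6: row 6 has {1,2,3,5,6,7}; column 6 has {3,5,6,7}; that leaves 4.
At row 7, column 5: row 7 has {2,3,4,6,7}; column 5 has {1,2,3,4,6,7}; that leaves 5.
At row 7, column 7: row 7 has {2,3,4,5,6,7}; column 7 has {3,4,5,6,7}; that leaves 1.
At row 1, column 1: row 1 has {1,2,4,6,7}; column 1 has {2,3,4,6,7}; that leaves 5.
At row 1, column 3: row 1 has {1,2,4,5,6,7}; column 3 has {1,2,5,6}; that leaves 3.
At row 3, column 3: row 3 has {1,2,3,4,5,6}; column 3 has {1,2,3,5,6}; that leaves 7.
At row 4, column 1: row 4 has {3,4,5,6,7}; column 1 has {2,3,4,5,6,7}; that leaves 1.
At row 4, column 6: row 4 has {1,3,4,5,6,7}; column 6 has {3,4,5,6,7}; that leaves 2.
At row 5, column 3: row 5 has {3,5,6,7}; column 3 has {1,2,3,5,6,7}; that leaves 4.
At row 5, column 6: row 5 has {3,4,5,6,7}; column 6 has {2,3,4,5,6,7}; that leaves 1.
At row 5, column 7: row 5 has {1,3,4,5,6,7}; column 7 has {1,3,4,5,6,7}; that leaves 2.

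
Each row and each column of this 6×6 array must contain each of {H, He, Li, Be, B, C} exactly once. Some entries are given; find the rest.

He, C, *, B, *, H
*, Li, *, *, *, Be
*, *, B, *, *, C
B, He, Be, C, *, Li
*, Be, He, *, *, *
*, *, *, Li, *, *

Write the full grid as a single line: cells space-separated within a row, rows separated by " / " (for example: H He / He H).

He C Li B Be H / H Li C He B Be / Li H B Be He C / B He Be C H Li / C Be He H Li B / Be B H Li C He

At row 1, column 3: row 1 has {H,He,B,C}; column 3 has {He,Be,B}; that leaves Li.
At row 1, column 5: row 1 has {H,He,Li,B,C}; column 5 is empty so far; that leaves Be.
At row 3, column 2: row 3 has {B,C}; column 2 has {He,Li,Be,C}; that leaves H.
At row 4, column 5: row 4 has {He,Li,Be,B,C}; column 5 has {Be}; that leaves H.
At row 5, column 4: row 5 has {He,Be}; column 4 has {Li,B,C}; that leaves H.
At row 5, column 6: row 5 has {H,He,Be}; column 6 has {H,Li,Be,C}; that leaves B.
At row 6, column 2: row 6 has {Li}; column 2 has {H,He,Li,Be,C}; that leaves B.
At row 6, column 6: row 6 has {Li,B}; column 6 has {H,Li,Be,B,C}; that leaves He.
At row 2, column 4: row 2 has {Li,Be}; column 4 has {H,Li,B,C}; that leaves He.
At row 3, column 4: row 3 has {H,B,C}; column 4 has {H,He,Li,B,C}; that leaves Be.
At row 6, column 5: row 6 has {He,Li,B}; column 5 has {H,Be}; that leaves C.
At row 2, column 5: row 2 has {He,Li,Be}; column 5 has {H,Be,C}; that leaves B.
At row 3, column 1: row 3 has {H,Be,B,C}; column 1 has {He,B}; that leaves Li.
At row 3, column 5: row 3 has {H,Li,Be,B,C}; column 5 has {H,Be,B,C}; that leaves He.
At row 5, column 1: row 5 has {H,He,Be,B}; column 1 has {He,Li,B}; that leaves C.
At row 5, column 5: row 5 has {H,He,Be,B,C}; column 5 has {H,He,Be,B,C}; that leaves Li.
At row 6, column 3: row 6 has {He,Li,B,C}; column 3 has {He,Li,Be,B}; that leaves H.
At row 2, column 1: row 2 has {He,Li,Be,B}; column 1 has {He,Li,B,C}; that leaves H.
At row 2, column 3: row 2 has {H,He,Li,Be,B}; column 3 has {H,He,Li,Be,B}; that leaves C.
At row 6, column 1: row 6 has {H,He,Li,B,C}; column 1 has {H,He,Li,B,C}; that leaves Be.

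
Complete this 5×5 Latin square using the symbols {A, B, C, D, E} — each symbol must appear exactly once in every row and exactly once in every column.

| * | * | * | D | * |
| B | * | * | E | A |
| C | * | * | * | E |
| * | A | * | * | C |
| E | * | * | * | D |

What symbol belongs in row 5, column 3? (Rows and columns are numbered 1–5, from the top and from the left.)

A

At row 1, column 1: row 1 has {D}; column 1 has {B,C,E}; that leaves A.
At row 1, column 5: row 1 has {A,D}; column 5 has {A,C,D,E}; that leaves B.
At row 4, column 1: row 4 has {A,C}; column 1 has {A,B,C,E}; that leaves D.
At row 4, column 4: row 4 has {A,C,D}; column 4 has {D,E}; that leaves B.
At row 3, column 4: row 3 has {C,E}; column 4 has {B,D,E}; that leaves A.
At row 4, column 3: row 4 has {A,B,C,D}; column 3 is empty so far; that leaves E.
At row 5, column 4: row 5 has {D,E}; column 4 has {A,B,D,E}; that leaves C.
At row 1, column 3: row 1 has {A,B,D}; column 3 has {E}; that leaves C.
At row 2, column 3: row 2 has {A,B,E}; column 3 has {C,E}; that leaves D.
At row 3, column 3: row 3 has {A,C,E}; column 3 has {C,D,E}; that leaves B.
At row 5, column 2: row 5 has {C,D,E}; column 2 has {A}; that leaves B.
At row 5, column 3: row 5 has {B,C,D,E}; column 3 has {B,C,D,E}; that leaves A.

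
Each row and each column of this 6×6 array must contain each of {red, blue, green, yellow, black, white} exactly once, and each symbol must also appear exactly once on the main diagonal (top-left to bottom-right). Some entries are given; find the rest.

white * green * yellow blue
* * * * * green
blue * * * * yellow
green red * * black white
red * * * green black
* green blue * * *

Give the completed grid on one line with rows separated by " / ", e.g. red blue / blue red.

(r1,c2) = black
(r1,c4) = red
(r3,c2) = white
(r3,c5) = red
(r4,c3) = yellow
(r4,c4) = blue
(r5,c3) = white
(r5,c4) = yellow
(r6,c5) = white
(r6,c6) = red
(r2,c2) = yellow
(r2,c5) = blue
(r3,c3) = black
(r3,c4) = green
(r5,c2) = blue
(r6,c4) = black
(r2,c1) = black
(r2,c3) = red
(r2,c4) = white
(r6,c1) = yellow

white black green red yellow blue / black yellow red white blue green / blue white black green red yellow / green red yellow blue black white / red blue white yellow green black / yellow green blue black white red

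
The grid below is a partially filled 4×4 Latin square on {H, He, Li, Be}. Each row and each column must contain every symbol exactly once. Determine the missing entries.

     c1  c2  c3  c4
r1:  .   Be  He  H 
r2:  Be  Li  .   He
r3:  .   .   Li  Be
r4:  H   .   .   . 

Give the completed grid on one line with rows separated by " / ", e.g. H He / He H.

Li Be He H / Be Li H He / He H Li Be / H He Be Li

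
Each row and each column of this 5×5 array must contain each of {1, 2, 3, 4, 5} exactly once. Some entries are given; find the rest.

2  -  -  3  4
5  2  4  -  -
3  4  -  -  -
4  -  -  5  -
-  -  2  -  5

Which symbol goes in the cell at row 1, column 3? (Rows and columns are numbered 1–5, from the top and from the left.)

1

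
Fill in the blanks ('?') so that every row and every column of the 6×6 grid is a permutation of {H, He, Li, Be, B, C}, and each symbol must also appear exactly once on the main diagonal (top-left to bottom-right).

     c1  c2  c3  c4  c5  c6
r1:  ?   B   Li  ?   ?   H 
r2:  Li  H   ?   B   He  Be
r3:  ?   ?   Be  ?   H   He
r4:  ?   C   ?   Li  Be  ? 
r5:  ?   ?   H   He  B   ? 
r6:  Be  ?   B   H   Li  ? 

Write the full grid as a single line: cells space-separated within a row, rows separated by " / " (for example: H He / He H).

Cell (r1,c5): row 1 has {H,Li,B}; column 5 has {H,He,Li,Be,B} → C.
Cell (r2,c3): row 2 has {H,He,Li,Be,B}; column 3 has {H,Li,Be,B} → C.
Cell (r3,c2): row 3 has {H,He,Be}; column 2 has {H,B,C} → Li.
Cell (r3,c4): row 3 has {H,He,Li,Be}; column 4 has {H,He,Li,B} → C.
Cell (r4,c3): row 4 has {Li,Be,C}; column 3 has {H,Li,Be,B,C} → He.
Cell (r4,c6): row 4 has {He,Li,Be,C}; column 6 has {H,He,Be} → B.
Cell (r5,c1): row 5 has {H,He,B}; column 1 has {Li,Be} → C.
Cell (r5,c2): row 5 has {H,He,B,C}; column 2 has {H,Li,B,C} → Be.
Cell (r5,c6): row 5 has {H,He,Be,B,C}; column 6 has {H,He,Be,B} → Li.
Cell (r6,c2): row 6 has {H,Li,Be,B}; column 2 has {H,Li,Be,B,C} → He.
Cell (r6,c6): row 6 has {H,He,Li,Be,B}; column 6 has {H,He,Li,Be,B}; the diagonal has {H,Li,Be,B} → C.
Cell (r1,c1): row 1 has {H,Li,B,C}; column 1 has {Li,Be,C}; the diagonal has {H,Li,Be,B,C} → He.
Cell (r1,c4): row 1 has {H,He,Li,B,C}; column 4 has {H,He,Li,B,C} → Be.
Cell (r3,c1): row 3 has {H,He,Li,Be,C}; column 1 has {He,Li,Be,C} → B.
Cell (r4,c1): row 4 has {He,Li,Be,B,C}; column 1 has {He,Li,Be,B,C} → H.

He B Li Be C H / Li H C B He Be / B Li Be C H He / H C He Li Be B / C Be H He B Li / Be He B H Li C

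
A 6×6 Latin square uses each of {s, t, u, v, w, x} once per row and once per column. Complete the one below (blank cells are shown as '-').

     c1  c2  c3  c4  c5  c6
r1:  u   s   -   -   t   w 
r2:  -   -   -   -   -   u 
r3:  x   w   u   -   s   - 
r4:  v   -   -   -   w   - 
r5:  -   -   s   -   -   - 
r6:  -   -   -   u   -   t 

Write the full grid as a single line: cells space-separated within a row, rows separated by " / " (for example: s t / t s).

u s x v t w / w t v s x u / x w u t s v / v u t x w s / t v s w u x / s x w u v t

row 3 has {s,u,w,x}; column 6 has {t,u,w} — only v is left for (r3,c6).
row 5 has {s}; column 6 has {t,u,v,w} — only x is left for (r5,c6).
row 3 has {s,u,v,w,x}; column 4 has {u} — only t is left for (r3,c4).
row 4 has {v,w}; column 6 has {t,u,v,w,x} — only s is left for (r4,c6).
row 4 has {s,v,w}; column 4 has {t,u} — only x is left for (r4,c4).
row 1 has {s,t,u,w}; column 4 has {t,u,x} — only v is left for (r1,c4).
row 4 has {s,v,w,x}; column 3 has {s,u} — only t is left for (r4,c3).
row 5 has {s,x}; column 4 has {t,u,v,x} — only w is left for (r5,c4).
row 1 has {s,t,u,v,w}; column 3 has {s,t,u} — only x is left for (r1,c3).
row 2 has {u}; column 4 has {t,u,v,w,x} — only s is left for (r2,c4).
row 4 has {s,t,v,w,x}; column 2 has {s,w} — only u is left for (r4,c2).
row 5 has {s,w,x}; column 1 has {u,v,x} — only t is left for (r5,c1).
row 5 has {s,t,w,x}; column 2 has {s,u,w} — only v is left for (r5,c2).
row 5 has {s,t,v,w,x}; column 5 has {s,t,w} — only u is left for (r5,c5).
row 6 has {t,u}; column 2 has {s,u,v,w} — only x is left for (r6,c2).
row 6 has {t,u,x}; column 5 has {s,t,u,w} — only v is left for (r6,c5).
row 2 has {s,u}; column 1 has {t,u,v,x} — only w is left for (r2,c1).
row 2 has {s,u,w}; column 2 has {s,u,v,w,x} — only t is left for (r2,c2).
row 2 has {s,t,u,w}; column 3 has {s,t,u,x} — only v is left for (r2,c3).
row 2 has {s,t,u,v,w}; column 5 has {s,t,u,v,w} — only x is left for (r2,c5).
row 6 has {t,u,v,x}; column 1 has {t,u,v,w,x} — only s is left for (r6,c1).
row 6 has {s,t,u,v,x}; column 3 has {s,t,u,v,x} — only w is left for (r6,c3).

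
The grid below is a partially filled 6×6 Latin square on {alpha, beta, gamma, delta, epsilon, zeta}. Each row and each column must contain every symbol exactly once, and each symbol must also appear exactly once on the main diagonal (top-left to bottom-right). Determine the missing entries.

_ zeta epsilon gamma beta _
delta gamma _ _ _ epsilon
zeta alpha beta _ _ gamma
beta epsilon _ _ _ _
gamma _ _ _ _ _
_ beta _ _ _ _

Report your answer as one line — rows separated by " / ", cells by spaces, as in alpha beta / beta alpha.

alpha zeta epsilon gamma beta delta / delta gamma zeta beta alpha epsilon / zeta alpha beta epsilon delta gamma / beta epsilon gamma delta zeta alpha / gamma delta alpha zeta epsilon beta / epsilon beta delta alpha gamma zeta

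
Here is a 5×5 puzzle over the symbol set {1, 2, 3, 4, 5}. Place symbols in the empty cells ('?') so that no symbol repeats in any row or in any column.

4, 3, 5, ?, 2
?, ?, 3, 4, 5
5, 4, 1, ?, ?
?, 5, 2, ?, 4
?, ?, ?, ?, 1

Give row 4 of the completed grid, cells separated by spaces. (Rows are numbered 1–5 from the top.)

1 5 2 3 4

(r1,c4) = 1
(r3,c5) = 3
(r4,c4) = 3
(r5,c2) = 2
(r5,c3) = 4
(r5,c4) = 5
(r2,c2) = 1
(r3,c4) = 2
(r4,c1) = 1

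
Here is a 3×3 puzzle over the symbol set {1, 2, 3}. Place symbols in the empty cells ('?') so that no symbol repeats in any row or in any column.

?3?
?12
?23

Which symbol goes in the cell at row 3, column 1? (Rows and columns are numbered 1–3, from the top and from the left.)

1

row 1 has {3}; column 3 has {2,3} — only 1 is left for (r1,c3).
row 2 has {1,2}; column 1 is empty so far — only 3 is left for (r2,c1).
row 3 has {2,3}; column 1 has {3} — only 1 is left for (r3,c1).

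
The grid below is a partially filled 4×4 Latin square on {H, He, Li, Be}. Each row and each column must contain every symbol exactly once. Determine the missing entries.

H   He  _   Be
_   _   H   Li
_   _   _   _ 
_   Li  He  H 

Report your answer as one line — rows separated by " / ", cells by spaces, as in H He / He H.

row 1 has {H,He,Be}; column 3 has {H,He} — only Li is left for (r1,c3).
row 2 has {H,Li}; column 2 has {He,Li} — only Be is left for (r2,c2).
row 3 is empty so far; column 2 has {He,Li,Be} — only H is left for (r3,c2).
row 3 has {H}; column 3 has {H,He,Li} — only Be is left for (r3,c3).
row 3 has {H,Be}; column 4 has {H,Li,Be} — only He is left for (r3,c4).
row 4 has {H,He,Li}; column 1 has {H} — only Be is left for (r4,c1).
row 2 has {H,Li,Be}; column 1 has {H,Be} — only He is left for (r2,c1).
row 3 has {H,He,Be}; column 1 has {H,He,Be} — only Li is left for (r3,c1).

H He Li Be / He Be H Li / Li H Be He / Be Li He H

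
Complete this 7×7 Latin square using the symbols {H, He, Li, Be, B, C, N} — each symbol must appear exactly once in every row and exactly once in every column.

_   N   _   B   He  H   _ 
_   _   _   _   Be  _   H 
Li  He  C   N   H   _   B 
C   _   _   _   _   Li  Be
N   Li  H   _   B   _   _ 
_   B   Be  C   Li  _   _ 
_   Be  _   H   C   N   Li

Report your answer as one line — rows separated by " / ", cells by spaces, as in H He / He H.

row 1 has {H,He,B,N}; column 1 has {Li,C,N} — only Be is left for (r1,c1).
row 1 has {H,He,Be,B,N}; column 3 has {H,Be,C} — only Li is left for (r1,c3).
row 1 has {H,He,Li,Be,B,N}; column 7 has {H,Li,Be,B} — only C is left for (r1,c7).
row 2 has {H,Be}; column 2 has {He,Li,Be,B,N} — only C is left for (r2,c2).
row 3 has {H,He,Li,B,C,N}; column 6 has {H,Li,N} — only Be is left for (r3,c6).
row 4 has {Li,Be,C}; column 2 has {He,Li,Be,B,C,N} — only H is left for (r4,c2).
row 4 has {H,Li,Be,C}; column 4 has {H,B,C,N} — only He is left for (r4,c4).
row 4 has {H,He,Li,Be,C}; column 5 has {H,He,Li,Be,B,C} — only N is left for (r4,c5).
row 5 has {H,Li,B,N}; column 4 has {H,He,B,C,N} — only Be is left for (r5,c4).
row 5 has {H,Li,Be,B,N}; column 7 has {H,Li,Be,B,C} — only He is left for (r5,c7).
row 6 has {Li,Be,B,C}; column 6 has {H,Li,Be,N} — only He is left for (r6,c6).
row 6 has {He,Li,Be,B,C}; column 7 has {H,He,Li,Be,B,C} — only N is left for (r6,c7).
row 2 has {H,Be,C}; column 4 has {H,He,Be,B,C,N} — only Li is left for (r2,c4).
row 2 has {H,Li,Be,C}; column 6 has {H,He,Li,Be,N} — only B is left for (r2,c6).
row 4 has {H,He,Li,Be,C,N}; column 3 has {H,Li,Be,C} — only B is left for (r4,c3).
row 5 has {H,He,Li,Be,B,N}; column 6 has {H,He,Li,Be,B,N} — only C is left for (r5,c6).
row 6 has {He,Li,Be,B,C,N}; column 1 has {Li,Be,C,N} — only H is left for (r6,c1).
row 7 has {H,Li,Be,C,N}; column 3 has {H,Li,Be,B,C} — only He is left for (r7,c3).
row 2 has {H,Li,Be,B,C}; column 1 has {H,Li,Be,C,N} — only He is left for (r2,c1).
row 2 has {H,He,Li,Be,B,C}; column 3 has {H,He,Li,Be,B,C} — only N is left for (r2,c3).
row 7 has {H,He,Li,Be,C,N}; column 1 has {H,He,Li,Be,C,N} — only B is left for (r7,c1).

Be N Li B He H C / He C N Li Be B H / Li He C N H Be B / C H B He N Li Be / N Li H Be B C He / H B Be C Li He N / B Be He H C N Li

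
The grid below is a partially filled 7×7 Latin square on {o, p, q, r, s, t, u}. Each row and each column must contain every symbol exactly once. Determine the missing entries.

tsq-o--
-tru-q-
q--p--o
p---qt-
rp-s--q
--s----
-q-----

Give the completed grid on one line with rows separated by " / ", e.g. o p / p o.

t s q r o p u / o t r u s q p / q u t p r s o / p r u o q t s / r p o s t u q / u o s q p r t / s q p t u o r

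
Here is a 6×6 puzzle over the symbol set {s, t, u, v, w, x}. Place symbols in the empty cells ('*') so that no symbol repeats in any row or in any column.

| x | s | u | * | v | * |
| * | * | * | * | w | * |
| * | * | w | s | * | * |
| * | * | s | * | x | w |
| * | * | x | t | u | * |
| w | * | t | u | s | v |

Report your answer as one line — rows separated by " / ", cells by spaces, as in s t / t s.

x s u w v t / s t v x w u / u v w s t x / t u s v x w / v w x t u s / w x t u s v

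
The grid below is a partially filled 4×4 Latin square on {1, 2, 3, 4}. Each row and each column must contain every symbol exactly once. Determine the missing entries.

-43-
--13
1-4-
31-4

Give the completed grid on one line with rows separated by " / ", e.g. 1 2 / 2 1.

At row 1, column 1: row 1 has {3,4}; column 1 has {1,3}; that leaves 2.
At row 1, column 4: row 1 has {2,3,4}; column 4 has {3,4}; that leaves 1.
At row 2, column 1: row 2 has {1,3}; column 1 has {1,2,3}; that leaves 4.
At row 2, column 2: row 2 has {1,3,4}; column 2 has {1,4}; that leaves 2.
At row 3, column 2: row 3 has {1,4}; column 2 has {1,2,4}; that leaves 3.
At row 3, column 4: row 3 has {1,3,4}; column 4 has {1,3,4}; that leaves 2.
At row 4, column 3: row 4 has {1,3,4}; column 3 has {1,3,4}; that leaves 2.

2 4 3 1 / 4 2 1 3 / 1 3 4 2 / 3 1 2 4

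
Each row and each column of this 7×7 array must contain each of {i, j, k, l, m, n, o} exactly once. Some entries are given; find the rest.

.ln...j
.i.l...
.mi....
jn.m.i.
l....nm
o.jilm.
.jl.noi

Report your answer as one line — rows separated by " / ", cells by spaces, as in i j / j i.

i l n o m k j / n i m l o j k / k m i n j l o / j n o m k i l / l o k j i n m / o k j i l m n / m j l k n o i

row 1 has {j,l,n}; column 6 has {i,m,n,o} — only k is left for (r1,c6).
row 2 has {i,l}; column 6 has {i,k,m,n,o} — only j is left for (r2,c6).
row 3 has {i,m}; column 6 has {i,j,k,m,n,o} — only l is left for (r3,c6).
row 6 has {i,j,l,m,o}; column 2 has {i,j,l,m,n} — only k is left for (r6,c2).
row 6 has {i,j,k,l,m,o}; column 7 has {i,j,m} — only n is left for (r6,c7).
row 7 has {i,j,l,n,o}; column 4 has {i,l,m} — only k is left for (r7,c4).
row 1 has {j,k,l,n}; column 4 has {i,k,l,m} — only o is left for (r1,c4).
row 5 has {l,m,n}; column 2 has {i,j,k,l,m,n} — only o is left for (r5,c2).
row 5 has {l,m,n,o}; column 3 has {i,j,l,n} — only k is left for (r5,c3).
row 5 has {k,l,m,n,o}; column 4 has {i,k,l,m,o} — only j is left for (r5,c4).
row 5 has {j,k,l,m,n,o}; column 5 has {l,n} — only i is left for (r5,c5).
row 7 has {i,j,k,l,n,o}; column 1 has {j,l,o} — only m is left for (r7,c1).
row 1 has {j,k,l,n,o}; column 1 has {j,l,m,o} — only i is left for (r1,c1).
row 1 has {i,j,k,l,n,o}; column 5 has {i,l,n} — only m is left for (r1,c5).
row 3 has {i,l,m}; column 4 has {i,j,k,l,m,o} — only n is left for (r3,c4).
row 4 has {i,j,m,n}; column 3 has {i,j,k,l,n} — only o is left for (r4,c3).
row 4 has {i,j,m,n,o}; column 5 has {i,l,m,n} — only k is left for (r4,c5).
row 4 has {i,j,k,m,n,o}; column 7 has {i,j,m,n} — only l is left for (r4,c7).
row 2 has {i,j,l}; column 3 has {i,j,k,l,n,o} — only m is left for (r2,c3).
row 2 has {i,j,l,m}; column 5 has {i,k,l,m,n} — only o is left for (r2,c5).
row 2 has {i,j,l,m,o}; column 7 has {i,j,l,m,n} — only k is left for (r2,c7).
row 3 has {i,l,m,n}; column 1 has {i,j,l,m,o} — only k is left for (r3,c1).
row 3 has {i,k,l,m,n}; column 5 has {i,k,l,m,n,o} — only j is left for (r3,c5).
row 3 has {i,j,k,l,m,n}; column 7 has {i,j,k,l,m,n} — only o is left for (r3,c7).
row 2 has {i,j,k,l,m,o}; column 1 has {i,j,k,l,m,o} — only n is left for (r2,c1).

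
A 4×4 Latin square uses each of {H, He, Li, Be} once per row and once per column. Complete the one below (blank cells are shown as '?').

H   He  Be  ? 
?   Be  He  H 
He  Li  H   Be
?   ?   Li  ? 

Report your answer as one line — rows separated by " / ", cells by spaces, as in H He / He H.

row 1 has {H,He,Be}; column 4 has {H,Be} — only Li is left for (r1,c4).
row 2 has {H,He,Be}; column 1 has {H,He} — only Li is left for (r2,c1).
row 4 has {Li}; column 1 has {H,He,Li} — only Be is left for (r4,c1).
row 4 has {Li,Be}; column 2 has {He,Li,Be} — only H is left for (r4,c2).
row 4 has {H,Li,Be}; column 4 has {H,Li,Be} — only He is left for (r4,c4).

H He Be Li / Li Be He H / He Li H Be / Be H Li He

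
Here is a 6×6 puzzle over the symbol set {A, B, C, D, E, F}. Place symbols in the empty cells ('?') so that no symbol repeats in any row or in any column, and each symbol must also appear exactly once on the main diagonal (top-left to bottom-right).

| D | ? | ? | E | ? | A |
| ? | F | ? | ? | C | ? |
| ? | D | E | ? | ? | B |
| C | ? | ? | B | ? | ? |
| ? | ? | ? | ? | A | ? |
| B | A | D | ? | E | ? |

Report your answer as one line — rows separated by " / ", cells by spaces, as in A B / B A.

D C F E B A / E F B A C D / A D E C F B / C E A B D F / F B C D A E / B A D F E C

(r3,c5) = F
(r4,c2) = E
(r4,c5) = D
(r4,c6) = F
(r6,c6) = C
(r1,c5) = B
(r3,c1) = A
(r3,c4) = C
(r4,c3) = A
(r6,c4) = F
(r1,c2) = C
(r1,c3) = F
(r2,c1) = E
(r2,c3) = B
(r2,c6) = D
(r5,c1) = F
(r5,c2) = B
(r5,c3) = C
(r5,c4) = D
(r5,c6) = E
(r2,c4) = A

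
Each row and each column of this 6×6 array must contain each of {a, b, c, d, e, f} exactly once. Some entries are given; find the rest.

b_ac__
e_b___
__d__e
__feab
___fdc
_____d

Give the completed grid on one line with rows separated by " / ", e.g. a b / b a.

(r1,c6): row 1 has {a,b,c}; column 6 has {b,c,d,e}, so it must be f.
(r2,c6): row 2 has {b,e}; column 6 has {b,c,d,e,f}, so it must be a.
(r5,c1): row 5 has {c,d,f}; column 1 has {b,e}, so it must be a.
(r5,c3): row 5 has {a,c,d,f}; column 3 has {a,b,d,f}, so it must be e.
(r6,c3): row 6 has {d}; column 3 has {a,b,d,e,f}, so it must be c.
(r1,c5): row 1 has {a,b,c,f}; column 5 has {a,d}, so it must be e.
(r2,c4): row 2 has {a,b,e}; column 4 has {c,e,f}, so it must be d.
(r5,c2): row 5 has {a,c,d,e,f}; column 2 is empty so far, so it must be b.
(r6,c1): row 6 has {c,d}; column 1 has {a,b,e}, so it must be f.
(r6,c5): row 6 has {c,d,f}; column 5 has {a,d,e}, so it must be b.
(r1,c2): row 1 has {a,b,c,e,f}; column 2 has {b}, so it must be d.
(r3,c1): row 3 has {d,e}; column 1 has {a,b,e,f}, so it must be c.
(r3,c5): row 3 has {c,d,e}; column 5 has {a,b,d,e}, so it must be f.
(r4,c1): row 4 has {a,b,e,f}; column 1 has {a,b,c,e,f}, so it must be d.
(r4,c2): row 4 has {a,b,d,e,f}; column 2 has {b,d}, so it must be c.
(r6,c4): row 6 has {b,c,d,f}; column 4 has {c,d,e,f}, so it must be a.
(r2,c2): row 2 has {a,b,d,e}; column 2 has {b,c,d}, so it must be f.
(r2,c5): row 2 has {a,b,d,e,f}; column 5 has {a,b,d,e,f}, so it must be c.
(r3,c2): row 3 has {c,d,e,f}; column 2 has {b,c,d,f}, so it must be a.
(r3,c4): row 3 has {a,c,d,e,f}; column 4 has {a,c,d,e,f}, so it must be b.
(r6,c2): row 6 has {a,b,c,d,f}; column 2 has {a,b,c,d,f}, so it must be e.

b d a c e f / e f b d c a / c a d b f e / d c f e a b / a b e f d c / f e c a b d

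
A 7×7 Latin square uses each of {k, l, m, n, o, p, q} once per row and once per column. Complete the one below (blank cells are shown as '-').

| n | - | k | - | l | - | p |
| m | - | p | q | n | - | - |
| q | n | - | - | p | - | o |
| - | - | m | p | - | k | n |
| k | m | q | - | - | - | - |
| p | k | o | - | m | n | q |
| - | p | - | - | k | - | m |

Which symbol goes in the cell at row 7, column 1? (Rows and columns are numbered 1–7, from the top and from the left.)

l

(r3,c3) = l
(r3,c6) = m
(r5,c5) = o
(r5,c7) = l
(r6,c4) = l
(r7,c3) = n
(r7,c4) = o
(r1,c4) = m
(r2,c7) = k
(r3,c4) = k
(r4,c5) = q
(r5,c4) = n
(r5,c6) = p
(r7,c1) = l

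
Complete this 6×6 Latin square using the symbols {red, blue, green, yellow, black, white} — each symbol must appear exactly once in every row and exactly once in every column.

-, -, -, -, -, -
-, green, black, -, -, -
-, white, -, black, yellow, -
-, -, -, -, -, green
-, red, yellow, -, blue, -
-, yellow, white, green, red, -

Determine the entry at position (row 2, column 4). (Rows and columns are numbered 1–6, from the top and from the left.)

(r2,c5) = white
(r4,c5) = black
(r5,c4) = white
(r5,c6) = black
(r6,c6) = blue
(r1,c5) = green
(r3,c6) = red
(r4,c2) = blue
(r4,c3) = red
(r4,c4) = yellow
(r5,c1) = green
(r6,c1) = black
(r1,c2) = black
(r1,c3) = blue
(r1,c4) = red
(r2,c4) = blue

blue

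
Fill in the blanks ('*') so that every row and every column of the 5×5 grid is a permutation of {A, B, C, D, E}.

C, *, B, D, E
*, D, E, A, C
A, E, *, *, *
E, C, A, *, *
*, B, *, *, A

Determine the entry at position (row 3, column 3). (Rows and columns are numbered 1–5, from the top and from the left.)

D

(r1,c2) = A
(r2,c1) = B
(r4,c4) = B
(r4,c5) = D
(r5,c1) = D
(r5,c3) = C
(r5,c4) = E
(r3,c3) = D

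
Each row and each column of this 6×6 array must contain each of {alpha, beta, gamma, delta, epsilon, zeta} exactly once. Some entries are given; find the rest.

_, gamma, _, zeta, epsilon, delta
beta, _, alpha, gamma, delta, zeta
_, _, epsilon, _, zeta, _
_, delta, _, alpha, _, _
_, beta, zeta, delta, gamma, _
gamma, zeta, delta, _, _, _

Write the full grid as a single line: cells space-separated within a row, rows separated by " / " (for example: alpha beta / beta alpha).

(r1,c1) = alpha
(r1,c3) = beta
(r2,c2) = epsilon
(r3,c1) = delta
(r3,c2) = alpha
(r3,c4) = beta
(r3,c6) = gamma
(r4,c3) = gamma
(r4,c5) = beta
(r4,c6) = epsilon
(r5,c1) = epsilon
(r5,c6) = alpha
(r6,c4) = epsilon
(r6,c5) = alpha
(r6,c6) = beta
(r4,c1) = zeta

alpha gamma beta zeta epsilon delta / beta epsilon alpha gamma delta zeta / delta alpha epsilon beta zeta gamma / zeta delta gamma alpha beta epsilon / epsilon beta zeta delta gamma alpha / gamma zeta delta epsilon alpha beta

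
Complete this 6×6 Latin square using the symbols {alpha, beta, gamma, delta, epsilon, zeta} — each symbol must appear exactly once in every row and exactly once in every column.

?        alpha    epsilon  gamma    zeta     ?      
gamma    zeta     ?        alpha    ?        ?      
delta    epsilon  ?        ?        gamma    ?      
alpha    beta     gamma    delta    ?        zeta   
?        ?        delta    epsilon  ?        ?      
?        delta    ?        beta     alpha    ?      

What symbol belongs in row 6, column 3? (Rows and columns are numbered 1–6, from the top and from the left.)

zeta

At row 1, column 1: row 1 has {alpha,gamma,epsilon,zeta}; column 1 has {alpha,gamma,delta}; that leaves beta.
At row 1, column 6: row 1 has {alpha,beta,gamma,epsilon,zeta}; column 6 has {zeta}; that leaves delta.
At row 2, column 3: row 2 has {alpha,gamma,zeta}; column 3 has {gamma,delta,epsilon}; that leaves beta.
At row 2, column 6: row 2 has {alpha,beta,gamma,zeta}; column 6 has {delta,zeta}; that leaves epsilon.
At row 3, column 4: row 3 has {gamma,delta,epsilon}; column 4 has {alpha,beta,gamma,delta,epsilon}; that leaves zeta.
At row 4, column 5: row 4 has {alpha,beta,gamma,delta,zeta}; column 5 has {alpha,gamma,zeta}; that leaves epsilon.
At row 5, column 1: row 5 has {delta,epsilon}; column 1 has {alpha,beta,gamma,delta}; that leaves zeta.
At row 5, column 2: row 5 has {delta,epsilon,zeta}; column 2 has {alpha,beta,delta,epsilon,zeta}; that leaves gamma.
At row 5, column 5: row 5 has {gamma,delta,epsilon,zeta}; column 5 has {alpha,gamma,epsilon,zeta}; that leaves beta.
At row 5, column 6: row 5 has {beta,gamma,delta,epsilon,zeta}; column 6 has {delta,epsilon,zeta}; that leaves alpha.
At row 6, column 1: row 6 has {alpha,beta,delta}; column 1 has {alpha,beta,gamma,delta,zeta}; that leaves epsilon.
At row 6, column 3: row 6 has {alpha,beta,delta,epsilon}; column 3 has {beta,gamma,delta,epsilon}; that leaves zeta.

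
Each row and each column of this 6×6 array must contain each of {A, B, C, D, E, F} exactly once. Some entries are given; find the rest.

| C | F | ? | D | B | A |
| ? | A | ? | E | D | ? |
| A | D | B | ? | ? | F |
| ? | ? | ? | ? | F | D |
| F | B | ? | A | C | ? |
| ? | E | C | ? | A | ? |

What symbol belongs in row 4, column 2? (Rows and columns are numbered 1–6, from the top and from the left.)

row 1 has {A,B,C,D,F}; column 3 has {B,C} — only E is left for (r1,c3).
row 2 has {A,D,E}; column 1 has {A,C,F} — only B is left for (r2,c1).
row 2 has {A,B,D,E}; column 3 has {B,C,E} — only F is left for (r2,c3).
row 2 has {A,B,D,E,F}; column 6 has {A,D,F} — only C is left for (r2,c6).
row 3 has {A,B,D,F}; column 4 has {A,D,E} — only C is left for (r3,c4).
row 3 has {A,B,C,D,F}; column 5 has {A,B,C,D,F} — only E is left for (r3,c5).
row 4 has {D,F}; column 1 has {A,B,C,F} — only E is left for (r4,c1).
row 4 has {D,E,F}; column 2 has {A,B,D,E,F} — only C is left for (r4,c2).

C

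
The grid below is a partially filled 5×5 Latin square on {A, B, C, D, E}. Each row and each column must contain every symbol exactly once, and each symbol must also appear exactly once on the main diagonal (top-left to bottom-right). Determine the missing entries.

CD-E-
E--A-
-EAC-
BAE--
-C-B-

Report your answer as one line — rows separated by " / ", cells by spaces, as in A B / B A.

C D B E A / E B C A D / D E A C B / B A E D C / A C D B E

(r1,c3) = B
(r1,c5) = A
(r2,c2) = B
(r3,c1) = D
(r3,c5) = B
(r4,c4) = D
(r4,c5) = C
(r5,c1) = A
(r5,c3) = D
(r5,c5) = E
(r2,c3) = C
(r2,c5) = D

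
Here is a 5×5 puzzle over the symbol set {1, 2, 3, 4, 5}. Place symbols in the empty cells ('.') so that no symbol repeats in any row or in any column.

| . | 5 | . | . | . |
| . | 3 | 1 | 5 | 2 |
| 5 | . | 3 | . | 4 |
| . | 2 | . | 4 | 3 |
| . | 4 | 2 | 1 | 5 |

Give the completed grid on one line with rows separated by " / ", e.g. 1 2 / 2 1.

2 5 4 3 1 / 4 3 1 5 2 / 5 1 3 2 4 / 1 2 5 4 3 / 3 4 2 1 5

(r1,c3): row 1 has {5}; column 3 has {1,2,3}, so it must be 4.
(r1,c5): row 1 has {4,5}; column 5 has {2,3,4,5}, so it must be 1.
(r2,c1): row 2 has {1,2,3,5}; column 1 has {5}, so it must be 4.
(r3,c2): row 3 has {3,4,5}; column 2 has {2,3,4,5}, so it must be 1.
(r3,c4): row 3 has {1,3,4,5}; column 4 has {1,4,5}, so it must be 2.
(r4,c1): row 4 has {2,3,4}; column 1 has {4,5}, so it must be 1.
(r4,c3): row 4 has {1,2,3,4}; column 3 has {1,2,3,4}, so it must be 5.
(r5,c1): row 5 has {1,2,4,5}; column 1 has {1,4,5}, so it must be 3.
(r1,c1): row 1 has {1,4,5}; column 1 has {1,3,4,5}, so it must be 2.
(r1,c4): row 1 has {1,2,4,5}; column 4 has {1,2,4,5}, so it must be 3.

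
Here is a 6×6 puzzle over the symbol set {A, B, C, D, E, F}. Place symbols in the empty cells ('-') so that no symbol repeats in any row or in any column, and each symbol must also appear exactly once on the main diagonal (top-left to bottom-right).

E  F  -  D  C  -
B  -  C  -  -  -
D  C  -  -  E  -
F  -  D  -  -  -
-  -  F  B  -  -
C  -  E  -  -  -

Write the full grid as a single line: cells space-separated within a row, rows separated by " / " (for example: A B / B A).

E F A D C B / B A C E F D / D C B F E A / F B D C A E / A E F B D C / C D E A B F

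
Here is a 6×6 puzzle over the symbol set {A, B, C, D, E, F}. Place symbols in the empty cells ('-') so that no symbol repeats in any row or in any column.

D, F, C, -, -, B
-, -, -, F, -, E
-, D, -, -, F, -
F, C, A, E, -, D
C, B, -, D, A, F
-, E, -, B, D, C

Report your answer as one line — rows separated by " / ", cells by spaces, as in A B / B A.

D F C A E B / B A D F C E / E D B C F A / F C A E B D / C B E D A F / A E F B D C

(r1,c4) = A
(r1,c5) = E
(r2,c2) = A
(r3,c4) = C
(r3,c6) = A
(r4,c5) = B
(r5,c3) = E
(r6,c1) = A
(r6,c3) = F
(r2,c1) = B
(r2,c3) = D
(r2,c5) = C
(r3,c1) = E
(r3,c3) = B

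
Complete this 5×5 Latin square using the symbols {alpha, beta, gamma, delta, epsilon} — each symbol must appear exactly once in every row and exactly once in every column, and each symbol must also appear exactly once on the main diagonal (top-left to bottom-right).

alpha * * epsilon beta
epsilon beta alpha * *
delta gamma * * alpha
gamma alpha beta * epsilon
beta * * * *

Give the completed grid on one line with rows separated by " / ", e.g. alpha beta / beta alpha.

alpha delta gamma epsilon beta / epsilon beta alpha gamma delta / delta gamma epsilon beta alpha / gamma alpha beta delta epsilon / beta epsilon delta alpha gamma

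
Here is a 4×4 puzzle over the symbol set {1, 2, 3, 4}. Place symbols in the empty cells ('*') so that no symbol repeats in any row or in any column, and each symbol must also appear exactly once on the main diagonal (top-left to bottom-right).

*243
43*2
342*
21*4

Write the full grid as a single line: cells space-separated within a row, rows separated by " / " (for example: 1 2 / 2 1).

1 2 4 3 / 4 3 1 2 / 3 4 2 1 / 2 1 3 4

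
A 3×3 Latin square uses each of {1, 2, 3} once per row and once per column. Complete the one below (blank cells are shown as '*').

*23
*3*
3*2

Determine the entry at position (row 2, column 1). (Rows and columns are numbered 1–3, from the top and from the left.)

2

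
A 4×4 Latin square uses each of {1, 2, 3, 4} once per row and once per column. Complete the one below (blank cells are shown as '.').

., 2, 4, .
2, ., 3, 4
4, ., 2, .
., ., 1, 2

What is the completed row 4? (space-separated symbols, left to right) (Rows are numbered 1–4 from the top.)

3 4 1 2

(r2,c2) = 1
(r3,c2) = 3
(r3,c4) = 1
(r4,c1) = 3
(r4,c2) = 4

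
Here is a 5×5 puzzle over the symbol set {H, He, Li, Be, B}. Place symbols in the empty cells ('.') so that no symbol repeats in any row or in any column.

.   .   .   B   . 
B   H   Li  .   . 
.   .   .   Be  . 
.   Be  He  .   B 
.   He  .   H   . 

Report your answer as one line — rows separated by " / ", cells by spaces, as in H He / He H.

At row 1, column 2: row 1 has {B}; column 2 has {H,He,Be}; that leaves Li.
At row 2, column 4: row 2 has {H,Li,B}; column 4 has {H,Be,B}; that leaves He.
At row 2, column 5: row 2 has {H,He,Li,B}; column 5 has {B}; that leaves Be.
At row 3, column 2: row 3 has {Be}; column 2 has {H,He,Li,Be}; that leaves B.
At row 3, column 3: row 3 has {Be,B}; column 3 has {He,Li}; that leaves H.
At row 4, column 4: row 4 has {He,Be,B}; column 4 has {H,He,Be,B}; that leaves Li.
At row 5, column 5: row 5 has {H,He}; column 5 has {Be,B}; that leaves Li.
At row 1, column 3: row 1 has {Li,B}; column 3 has {H,He,Li}; that leaves Be.
At row 3, column 5: row 3 has {H,Be,B}; column 5 has {Li,Be,B}; that leaves He.
At row 4, column 1: row 4 has {He,Li,Be,B}; column 1 has {B}; that leaves H.
At row 5, column 1: row 5 has {H,He,Li}; column 1 has {H,B}; that leaves Be.
At row 5, column 3: row 5 has {H,He,Li,Be}; column 3 has {H,He,Li,Be}; that leaves B.
At row 1, column 1: row 1 has {Li,Be,B}; column 1 has {H,Be,B}; that leaves He.
At row 1, column 5: row 1 has {He,Li,Be,B}; column 5 has {He,Li,Be,B}; that leaves H.
At row 3, column 1: row 3 has {H,He,Be,B}; column 1 has {H,He,Be,B}; that leaves Li.

He Li Be B H / B H Li He Be / Li B H Be He / H Be He Li B / Be He B H Li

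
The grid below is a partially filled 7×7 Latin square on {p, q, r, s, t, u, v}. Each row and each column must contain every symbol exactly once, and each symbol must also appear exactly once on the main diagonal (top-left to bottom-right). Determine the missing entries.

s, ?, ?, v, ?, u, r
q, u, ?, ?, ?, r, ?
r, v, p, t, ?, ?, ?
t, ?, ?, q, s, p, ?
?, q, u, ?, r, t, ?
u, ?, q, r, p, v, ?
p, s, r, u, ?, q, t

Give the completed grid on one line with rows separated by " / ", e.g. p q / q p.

s p t v q u r / q u s p t r v / r v p t u s q / t r v q s p u / v q u s r t p / u t q r p v s / p s r u v q t

Cell (r1,c3): row 1 has {r,s,u,v}; column 3 has {p,q,r,u} → t.
Cell (r1,c5): row 1 has {r,s,t,u,v}; column 5 has {p,r,s} → q.
Cell (r3,c5): row 3 has {p,r,t,v}; column 5 has {p,q,r,s} → u.
Cell (r3,c6): row 3 has {p,r,t,u,v}; column 6 has {p,q,r,t,u,v} → s.
Cell (r3,c7): row 3 has {p,r,s,t,u,v}; column 7 has {r,t} → q.
Cell (r4,c2): row 4 has {p,q,s,t}; column 2 has {q,s,u,v} → r.
Cell (r4,c3): row 4 has {p,q,r,s,t}; column 3 has {p,q,r,t,u} → v.
Cell (r4,c7): row 4 has {p,q,r,s,t,v}; column 7 has {q,r,t} → u.
Cell (r5,c1): row 5 has {q,r,t,u}; column 1 has {p,q,r,s,t,u} → v.
Cell (r6,c2): row 6 has {p,q,r,u,v}; column 2 has {q,r,s,u,v} → t.
Cell (r6,c7): row 6 has {p,q,r,t,u,v}; column 7 has {q,r,t,u} → s.
Cell (r7,c5): row 7 has {p,q,r,s,t,u}; column 5 has {p,q,r,s,u} → v.
Cell (r1,c2): row 1 has {q,r,s,t,u,v}; column 2 has {q,r,s,t,u,v} → p.
Cell (r2,c3): row 2 has {q,r,u}; column 3 has {p,q,r,t,u,v} → s.
Cell (r2,c4): row 2 has {q,r,s,u}; column 4 has {q,r,t,u,v} → p.
Cell (r2,c5): row 2 has {p,q,r,s,u}; column 5 has {p,q,r,s,u,v} → t.
Cell (r2,c7): row 2 has {p,q,r,s,t,u}; column 7 has {q,r,s,t,u} → v.
Cell (r5,c4): row 5 has {q,r,t,u,v}; column 4 has {p,q,r,t,u,v} → s.
Cell (r5,c7): row 5 has {q,r,s,t,u,v}; column 7 has {q,r,s,t,u,v} → p.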